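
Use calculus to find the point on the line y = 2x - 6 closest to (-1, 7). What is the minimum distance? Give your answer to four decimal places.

6.7082

Minimize D(x)^2 = (x + 1)^2 + (2x - 13)^2.
d/dx[D^2] = 2(x + 1) + 2·2·(2x - 13) = 0 ⇒ x = 5.
Then y = 4 and the distance is √(45) ≈ 6.7082.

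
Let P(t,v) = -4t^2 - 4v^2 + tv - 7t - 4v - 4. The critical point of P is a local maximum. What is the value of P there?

4/7

∂P/∂t = -8t + v - 7 = 0 and ∂P/∂v = t - 8v - 4 = 0, so (t, v) = (-20/21, -13/21).
The Hessian has P_{tt} = -8, P_{vv} = -8, P_{tv} = 1, giving D = 63 > 0 with P_{tt} < 0, so the point is a local maximum.
P(-20/21, -13/21) = 4/7.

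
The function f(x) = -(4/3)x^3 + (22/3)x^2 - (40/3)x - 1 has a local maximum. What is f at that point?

f'(x) = -4x^2 + (44/3)x - 40/3. Setting f'(x) = 0 gives x ∈ {5/3, 2}.
f''(x) = -8x + 44/3. f''(5/3) = 4/3 > 0 ⇒ local minimum; f''(2) = -4/3 < 0 ⇒ local maximum.
Thus f has its local maximum at x = 2, with value -9.

-9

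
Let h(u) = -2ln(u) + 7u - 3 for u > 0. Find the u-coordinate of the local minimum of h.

h'(u) = -2/u + 7 = 0 gives u = 2/7.
h''(u) = 2/u², which is positive for u > 0, so this is a local minimum.
h(2/7) = -2·ln(2/7) + 2 - 3 ≈ 1.5055.

2/7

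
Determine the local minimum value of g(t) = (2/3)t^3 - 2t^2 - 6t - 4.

g'(t) = 2t^2 - 4t - 6. Setting g'(t) = 0 gives t ∈ {-1, 3}.
Second-derivative test with g''(t) = 4t - 4: g''(-1) = -8 < 0 ⇒ local maximum; g''(3) = 8 > 0 ⇒ local minimum.
Thus g has its local minimum at t = 3, with value -22.

-22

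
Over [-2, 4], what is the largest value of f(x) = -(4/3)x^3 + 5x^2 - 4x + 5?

f'(x) = -4x^2 + 10x - 4, which vanishes at x = 1/2 and x = 2.
Evaluating at the critical points and endpoints: f(-2) = 131/3, f(1/2) = 49/12, f(2) = 19/3, f(4) = -49/3.
The maximum over the interval is 131/3, attained at x = -2.

131/3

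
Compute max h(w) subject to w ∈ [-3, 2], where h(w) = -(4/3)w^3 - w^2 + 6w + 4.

13

Differentiating, h'(w) = -4w^2 - 2w + 6; which vanishes at w = -3/2 and w = 1.
Candidates: h(-3) = 13; h(-3/2) = -11/4; h(1) = 23/3; h(2) = 4/3.
So the maximum is h(-3) = 13.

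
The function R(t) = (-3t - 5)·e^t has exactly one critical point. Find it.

-8/3

R'(t) = (-3)·e^t + (-3t - 5)·1·e^t = (-3t - 8)·e^t. Since e^t > 0, the only critical point is t = -8/3.
R''(-8/3) has the same sign as -3 < 0, so this is a local maximum.
R(-8/3) = (3)·e^(-8/3) ≈ 0.2085.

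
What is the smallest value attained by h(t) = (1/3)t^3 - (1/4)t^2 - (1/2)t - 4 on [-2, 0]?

h'(t) = t^2 - (1/2)t - 1/2, whose only zero in [-2, 0] is t = -1/2.
Compare values at every candidate in [-2, 0]: h(-2) = -20/3; h(-1/2) = -185/48; h(0) = -4.
So the minimum is h(-2) = -20/3.

-20/3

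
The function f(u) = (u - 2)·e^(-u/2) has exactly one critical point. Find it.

Differentiating with the product rule gives f'(u) = (-(1/2)u + 2)·e^(-u/2). Since e^(-u/2) > 0, the only critical point is u = 4.
f''(4) has the same sign as -1/2 < 0, so this is a local maximum.
f(4) = (2)·e^(-2) ≈ 0.2707.

4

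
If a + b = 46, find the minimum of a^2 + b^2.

With a + b = 46, a^2 + b^2 = a^2 + (46 − a)^2.
The derivative 2a − 2(46 − a) = 4a − 92 vanishes at a = 23; second derivative 4 > 0, a minimum.
The minimum is 2·(23)^2 = 1058.

1058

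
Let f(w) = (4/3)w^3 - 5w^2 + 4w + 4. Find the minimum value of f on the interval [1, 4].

The derivative is 4w^2 - 10w + 4, whose only zero in [1, 4] is w = 2.
Compare values at every candidate in [1, 4]: f(1) = 13/3, f(2) = 8/3, f(4) = 76/3.
Hence the absolute minimum is 8/3 at w = 2.

8/3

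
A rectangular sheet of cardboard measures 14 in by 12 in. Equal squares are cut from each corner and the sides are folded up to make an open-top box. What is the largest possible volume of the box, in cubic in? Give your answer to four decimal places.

With cut size x, the volume is V(x) = x(14 − 2x)(12 − 2x) for 0 < x < 6.
V'(x) = 12x^2 − 104x + 168. Setting V'(x) = 0 gives x ≈ 2.1475 (the root in (0, 6)).
V''(x) = 24x − 104 is negative there, so this is the maximum; V ≈ 160.5837.

160.5837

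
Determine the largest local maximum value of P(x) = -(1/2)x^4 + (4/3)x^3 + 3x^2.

P'(x) = -2x^3 + 4x^2 + 6x. Setting P'(x) = 0 gives x ∈ {-1, 0, 3}.
Since P''(x) = -6x^2 + 8x + 6, we get P''(-1) = -8 < 0 ⇒ local maximum; P''(0) = 6 > 0 ⇒ local minimum; P''(3) = -24 < 0 ⇒ local maximum.
Thus P has its largest local maximum at x = 3, with value 45/2.

45/2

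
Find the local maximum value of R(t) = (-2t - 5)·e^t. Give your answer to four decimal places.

0.0604

R'(t) = (-2)·e^t + (-2t - 5)·1·e^t = (-2t - 7)·e^t. Since e^t > 0, the only critical point is t = -7/2.
R''(-7/2) has the same sign as -2 < 0, so this is a local maximum.
R(-7/2) = (2)·e^(-7/2) ≈ 0.0604.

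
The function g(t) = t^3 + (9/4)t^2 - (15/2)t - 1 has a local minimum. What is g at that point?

g'(t) = 3t^2 + (9/2)t - 15/2. Setting g'(t) = 0 gives t ∈ {-5/2, 1}.
Since g''(t) = 6t + 9/2, we get g''(-5/2) = -21/2 < 0 ⇒ local maximum; g''(1) = 21/2 > 0 ⇒ local minimum.
The local minimum is g(1) = -21/4.

-21/4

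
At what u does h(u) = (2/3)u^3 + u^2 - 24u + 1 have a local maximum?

-4

h'(u) = 2u^2 + 2u - 24. Setting h'(u) = 0 gives u ∈ {-4, 3}.
Second-derivative test with h''(u) = 4u + 2: h''(-4) = -14 < 0 ⇒ local maximum; h''(3) = 14 > 0 ⇒ local minimum.
So the local maximum value is h(-4) = 211/3.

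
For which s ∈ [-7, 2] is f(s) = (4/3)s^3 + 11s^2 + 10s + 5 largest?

2

The derivative is 4s^2 + 22s + 10, which vanishes at s = -5 and s = -1/2.
Compare values at every candidate in [-7, 2]: f(-7) = 50/3,  f(-5) = 190/3,  f(-1/2) = 31/12,  f(2) = 239/3.
The maximum over the interval is 239/3, attained at s = 2.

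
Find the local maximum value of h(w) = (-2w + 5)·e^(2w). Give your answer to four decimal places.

Differentiating with the product rule gives h'(w) = (-4w + 8)·e^(2w). Since e^(2w) > 0, the only critical point is w = 2.
h''(2) has the same sign as -4 < 0, so this is a local maximum.
h(2) = (1)·e^(4) ≈ 54.5982.

54.5982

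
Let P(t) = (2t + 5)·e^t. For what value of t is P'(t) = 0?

Differentiating with the product rule gives P'(t) = (2t + 7)·e^t. Since e^t > 0, the only critical point is t = -7/2.
P''(-7/2) has the same sign as 2 > 0, so this is a local minimum.
P(-7/2) = (-2)·e^(-7/2) ≈ -0.0604.

-7/2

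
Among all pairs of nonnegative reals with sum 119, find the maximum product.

14161/4

With x + y = 119, the product is P(x) = x(119 − x).
P'(x) = 119 − 2x = 0 gives x = 119/2; P'' = −2 < 0, so this is the maximum.
P = 119/2·119/2 = 14161/4.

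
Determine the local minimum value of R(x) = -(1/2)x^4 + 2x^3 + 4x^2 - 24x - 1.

R'(x) = -2x^3 + 6x^2 + 8x - 24. Setting R'(x) = 0 gives x ∈ {-2, 2, 3}.
R''(x) = -6x^2 + 12x + 8. R''(-2) = -40 < 0 ⇒ local maximum; R''(2) = 8 > 0 ⇒ local minimum; R''(3) = -10 < 0 ⇒ local maximum.
Thus R has its local minimum at x = 2, with value -25.

-25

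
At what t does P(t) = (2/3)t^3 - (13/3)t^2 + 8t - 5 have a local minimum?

P'(t) = 2t^2 - (26/3)t + 8 = 0 at t = 4/3, 3.
Since P''(t) = 4t - 26/3, we get P''(4/3) = -10/3 < 0 ⇒ local maximum; P''(3) = 10/3 > 0 ⇒ local minimum.
The local minimum is P(3) = -2.

3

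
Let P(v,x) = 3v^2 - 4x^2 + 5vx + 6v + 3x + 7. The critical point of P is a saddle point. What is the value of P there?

∂P/∂v = 6v + 5x + 6 = 0 and ∂P/∂x = 5v - 8x + 3 = 0, so (v, x) = (-63/73, -12/73).
The Hessian has P_{vv} = 6, P_{xx} = -8, P_{vx} = 5, giving D = -73 < 0, so the point is a saddle point.
P(-63/73, -12/73) = 304/73.

304/73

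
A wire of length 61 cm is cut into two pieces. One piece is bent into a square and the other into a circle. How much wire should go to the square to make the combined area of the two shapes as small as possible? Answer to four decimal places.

Let x be the length used for the square. Square side x/4; circle radius (61−x)/(2π).
A(x) = (x/4)² + π·((61−x)/(2π))² = x²/16 + (61−x)²/(4π) for 0 ≤ x ≤ 61. A'(x) = x/8 − (61−x)/(2π) = 0 gives x = 4·61/(π+4) ≈ 34.1660.
A'' = 1/8 + 1/(2π) > 0, so this gives the minimum combined area; x ≈ 34.1660 cm to the square.

34.1660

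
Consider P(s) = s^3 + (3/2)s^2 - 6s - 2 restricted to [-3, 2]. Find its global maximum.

8

P'(s) = 3s^2 + 3s - 6, which vanishes at s = -2 and s = 1.
Compare values at every candidate in [-3, 2]: P(-3) = 5/2,  P(-2) = 8,  P(1) = -11/2,  P(2) = 0.
Hence the absolute maximum is 8 at s = -2.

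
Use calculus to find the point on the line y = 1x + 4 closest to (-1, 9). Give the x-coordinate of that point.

Minimize D(x)^2 = (x + 1)^2 + (x - 5)^2.
d/dx[D^2] = 2(x + 1) + 2·1·(x - 5) = 0 ⇒ x = 2.
Then y = 6 and the distance is √(18) ≈ 4.2426.

2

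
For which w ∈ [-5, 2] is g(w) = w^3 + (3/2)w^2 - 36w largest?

The derivative is 3w^2 + 3w - 36, whose only zero in [-5, 2] is w = -4.
Evaluating at the critical points and endpoints: g(-5) = 185/2, g(-4) = 104, g(2) = -58.
So the maximum is g(-4) = 104.

-4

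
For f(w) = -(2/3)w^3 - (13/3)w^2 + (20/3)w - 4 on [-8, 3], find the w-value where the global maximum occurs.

f'(w) = -2w^2 - (26/3)w + 20/3, which vanishes at w = -5 and w = 2/3.
Compare values at every candidate in [-8, 3]: f(-8) = 20/3; f(-5) = -187/3; f(2/3) = -136/81; f(3) = -41.
The maximum over the interval is 20/3, attained at w = -8.

-8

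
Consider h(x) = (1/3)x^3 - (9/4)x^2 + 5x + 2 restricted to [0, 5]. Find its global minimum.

h'(x) = x^2 - (9/2)x + 5, which vanishes at x = 2 and x = 5/2.
Evaluating at the critical points and endpoints: h(0) = 2; h(2) = 17/3; h(5/2) = 271/48; h(5) = 149/12.
Hence the absolute minimum is 2 at x = 0.

2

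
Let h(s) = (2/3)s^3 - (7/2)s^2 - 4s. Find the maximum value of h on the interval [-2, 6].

25/24

The derivative is 2s^2 - 7s - 4, which vanishes at s = -1/2 and s = 4.
Candidates: h(-2) = -34/3,  h(-1/2) = 25/24,  h(4) = -88/3,  h(6) = -6.
Hence the absolute maximum is 25/24 at s = -1/2.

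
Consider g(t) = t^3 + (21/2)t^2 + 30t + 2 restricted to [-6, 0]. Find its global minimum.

-24

The derivative is 3t^2 + 21t + 30, which vanishes at t = -5 and t = -2.
Compare values at every candidate in [-6, 0]: g(-6) = -16; g(-5) = -21/2; g(-2) = -24; g(0) = 2.
The minimum over the interval is -24, attained at t = -2.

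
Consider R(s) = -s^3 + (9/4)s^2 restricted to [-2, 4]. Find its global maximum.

17

R'(s) = -3s^2 + (9/2)s, which vanishes at s = 0 and s = 3/2.
Compare values at every candidate in [-2, 4]: R(-2) = 17, R(0) = 0, R(3/2) = 27/16, R(4) = -28.
So the maximum is R(-2) = 17.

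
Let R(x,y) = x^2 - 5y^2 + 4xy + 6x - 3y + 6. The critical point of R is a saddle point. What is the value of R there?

∂R/∂x = 2x + 4y + 6 = 0 and ∂R/∂y = 4x - 10y - 3 = 0, so (x, y) = (-4/3, -5/6).
The Hessian has R_{xx} = 2, R_{yy} = -10, R_{xy} = 4, giving D = -36 < 0, so the point is a saddle point.
R(-4/3, -5/6) = 13/4.

13/4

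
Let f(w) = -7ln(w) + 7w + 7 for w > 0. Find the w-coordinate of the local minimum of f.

1

f'(w) = -7/w + 7 = 0 gives w = 1.
f''(w) = 7/w², which is positive for w > 0, so this is a local minimum.
f(1) = -7·ln(1) + 7 + 7 ≈ 14.0000.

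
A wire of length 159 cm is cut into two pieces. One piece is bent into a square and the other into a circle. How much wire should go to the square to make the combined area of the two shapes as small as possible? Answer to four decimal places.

89.0558

Let x be the length used for the square. Square side x/4; circle radius (159−x)/(2π).
A(x) = (x/4)² + π·((159−x)/(2π))² = x²/16 + (159−x)²/(4π) for 0 ≤ x ≤ 159. A'(x) = x/8 − (159−x)/(2π) = 0 gives x = 4·159/(π+4) ≈ 89.0558.
A'' = 1/8 + 1/(2π) > 0, so this gives the minimum combined area; x ≈ 89.0558 cm to the square.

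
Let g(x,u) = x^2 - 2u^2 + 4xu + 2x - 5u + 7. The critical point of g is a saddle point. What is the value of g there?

∂g/∂x = 2x + 4u + 2 = 0 and ∂g/∂u = 4x - 4u - 5 = 0, so (x, u) = (1/2, -3/4).
The Hessian has g_{xx} = 2, g_{uu} = -4, g_{xu} = 4, giving D = -24 < 0, so the point is a saddle point.
g(1/2, -3/4) = 75/8.

75/8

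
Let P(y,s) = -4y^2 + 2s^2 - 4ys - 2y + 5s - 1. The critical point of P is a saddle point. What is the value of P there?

∂P/∂y = -8y - 4s - 2 = 0 and ∂P/∂s = -4y + 4s + 5 = 0, so (y, s) = (1/4, -1).
The Hessian has P_{yy} = -8, P_{ss} = 4, P_{ys} = -4, giving D = -48 < 0, so the point is a saddle point.
P(1/4, -1) = -15/4.

-15/4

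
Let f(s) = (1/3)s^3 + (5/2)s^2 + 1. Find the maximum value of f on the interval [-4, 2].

59/3

f'(s) = s^2 + 5s, whose only zero in [-4, 2] is s = 0.
Compare values at every candidate in [-4, 2]: f(-4) = 59/3, f(0) = 1, f(2) = 41/3.
Hence the absolute maximum is 59/3 at s = -4.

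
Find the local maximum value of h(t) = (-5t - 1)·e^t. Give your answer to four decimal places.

1.5060

h'(t) = (-5)·e^t + (-5t - 1)·1·e^t = (-5t - 6)·e^t. Since e^t > 0, the only critical point is t = -6/5.
h''(-6/5) has the same sign as -5 < 0, so this is a local maximum.
h(-6/5) = (5)·e^(-6/5) ≈ 1.5060.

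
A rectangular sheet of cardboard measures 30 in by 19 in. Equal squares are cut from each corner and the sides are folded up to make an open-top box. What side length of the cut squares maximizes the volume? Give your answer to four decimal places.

3.7855

With cut size x, the volume is V(x) = x(30 − 2x)(19 − 2x) for 0 < x < 9.5.
V'(x) = 12x^2 − 196x + 570. Setting V'(x) = 0 gives x ≈ 3.7855 (the root in (0, 9.5)).
V''(x) = 24x − 196 is negative there, so this is the maximum; V ≈ 970.3790.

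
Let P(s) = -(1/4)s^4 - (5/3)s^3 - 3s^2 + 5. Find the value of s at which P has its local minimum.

-2

Critical points: P'(s) = -s^3 - 5s^2 - 6s vanishes at s = -3, -2, 0.
Second-derivative test with P''(s) = -3s^2 - 10s - 6: P''(-3) = -3 < 0 ⇒ local maximum; P''(-2) = 2 > 0 ⇒ local minimum; P''(0) = -6 < 0 ⇒ local maximum.
The local minimum is P(-2) = 7/3.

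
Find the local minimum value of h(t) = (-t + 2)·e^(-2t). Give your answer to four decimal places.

By the product rule, h'(t) = (2t - 5)·e^(-2t). Since e^(-2t) > 0, the only critical point is t = 5/2.
h''(5/2) has the same sign as 2 > 0, so this is a local minimum.
h(5/2) = (-1/2)·e^(-5) ≈ -0.0034.

-0.0034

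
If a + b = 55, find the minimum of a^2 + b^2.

With a + b = 55, a^2 + b^2 = a^2 + (55 − a)^2.
The derivative 2a − 2(55 − a) = 4a − 110 vanishes at a = 55/2; second derivative 4 > 0, a minimum.
The minimum is 2·(55/2)^2 = 3025/2.

3025/2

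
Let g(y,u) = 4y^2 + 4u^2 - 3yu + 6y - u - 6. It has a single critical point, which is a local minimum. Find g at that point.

∂g/∂y = 8y - 3u + 6 = 0 and ∂g/∂u = -3y + 8u - 1 = 0, so (y, u) = (-9/11, -2/11).
The Hessian has g_{yy} = 8, g_{uu} = 8, g_{yu} = -3, giving D = 55 > 0 with g_{yy} > 0, so the point is a local minimum.
g(-9/11, -2/11) = -92/11.

-92/11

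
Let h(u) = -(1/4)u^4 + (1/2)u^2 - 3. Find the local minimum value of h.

Critical points: h'(u) = -u^3 + u vanishes at u = -1, 0, 1.
h''(u) = -3u^2 + 1. h''(-1) = -2 < 0 ⇒ local maximum; h''(0) = 1 > 0 ⇒ local minimum; h''(1) = -2 < 0 ⇒ local maximum.
Thus h has its local minimum at u = 0, with value -3.

-3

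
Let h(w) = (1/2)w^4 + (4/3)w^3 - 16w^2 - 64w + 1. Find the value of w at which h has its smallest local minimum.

h'(w) = 2w^3 + 4w^2 - 32w - 64. Setting h'(w) = 0 gives w ∈ {-4, -2, 4}.
h''(w) = 6w^2 + 8w - 32. h''(-4) = 32 > 0 ⇒ local minimum; h''(-2) = -24 < 0 ⇒ local maximum; h''(4) = 96 > 0 ⇒ local minimum.
The smallest local minimum is h(4) = -893/3.

4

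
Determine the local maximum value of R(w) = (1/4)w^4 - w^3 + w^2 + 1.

R'(w) = w^3 - 3w^2 + 2w. Setting R'(w) = 0 gives w ∈ {0, 1, 2}.
R''(w) = 3w^2 - 6w + 2. R''(0) = 2 > 0 ⇒ local minimum; R''(1) = -1 < 0 ⇒ local maximum; R''(2) = 2 > 0 ⇒ local minimum.
The local maximum is R(1) = 5/4.

5/4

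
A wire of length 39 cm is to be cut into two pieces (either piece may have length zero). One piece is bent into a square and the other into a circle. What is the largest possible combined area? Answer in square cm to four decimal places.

121.0373

Let x be the length used for the square. Square side x/4; circle radius (39−x)/(2π).
A(x) = (x/4)² + π·((39−x)/(2π))² = x²/16 + (39−x)²/(4π) for 0 ≤ x ≤ 39. A'(x) = x/8 − (39−x)/(2π) = 0 gives x = 4·39/(π+4) ≈ 21.8439.
A'' > 0, so the interior critical point is a minimum; the maximum is at an endpoint. A(0) = 121.0373 and A(39) = 95.0625, so the largest area is 121.0373.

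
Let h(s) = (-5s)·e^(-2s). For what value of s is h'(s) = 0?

h'(s) = (-5)·e^(-2s) + (-5s)·(-2)·e^(-2s) = (10s - 5)·e^(-2s). Since e^(-2s) > 0, the only critical point is s = 1/2.
h''(1/2) has the same sign as 10 > 0, so this is a local minimum.
h(1/2) = (-5/2)·e^(-1) ≈ -0.9197.

1/2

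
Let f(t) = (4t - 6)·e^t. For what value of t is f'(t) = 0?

f'(t) = 4·e^t + (4t - 6)·1·e^t = (4t - 2)·e^t. Since e^t > 0, the only critical point is t = 1/2.
f''(1/2) has the same sign as 4 > 0, so this is a local minimum.
f(1/2) = (-4)·e^(1/2) ≈ -6.5949.

1/2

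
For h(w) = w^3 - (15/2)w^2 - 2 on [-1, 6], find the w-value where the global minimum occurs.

5

h'(w) = 3w^2 - 15w, which vanishes at w = 0 and w = 5.
Evaluating at the critical points and endpoints: h(-1) = -21/2, h(0) = -2, h(5) = -129/2, h(6) = -56.
The minimum over the interval is -129/2, attained at w = 5.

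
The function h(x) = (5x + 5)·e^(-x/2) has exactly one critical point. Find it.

1

By the product rule, h'(x) = (-(5/2)x + 5/2)·e^(-x/2). Since e^(-x/2) > 0, the only critical point is x = 1.
h''(1) has the same sign as -5/2 < 0, so this is a local maximum.
h(1) = (10)·e^(-1/2) ≈ 6.0653.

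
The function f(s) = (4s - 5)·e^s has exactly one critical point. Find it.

Differentiating with the product rule gives f'(s) = (4s - 1)·e^s. Since e^s > 0, the only critical point is s = 1/4.
f''(1/4) has the same sign as 4 > 0, so this is a local minimum.
f(1/4) = (-4)·e^(1/4) ≈ -5.1361.

1/4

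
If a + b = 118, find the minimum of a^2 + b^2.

With a + b = 118, a^2 + b^2 = a^2 + (118 − a)^2.
The derivative 2a − 2(118 − a) = 4a − 236 vanishes at a = 59; second derivative 4 > 0, a minimum.
The minimum is 2·(59)^2 = 6962.

6962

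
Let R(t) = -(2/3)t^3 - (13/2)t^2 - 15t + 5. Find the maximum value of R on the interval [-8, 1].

151/3

Differentiating, R'(t) = -2t^2 - 13t - 15; which vanishes at t = -5 and t = -3/2.
Compare values at every candidate in [-8, 1]: R(-8) = 151/3,  R(-5) = 5/6,  R(-3/2) = 121/8,  R(1) = -103/6.
Hence the absolute maximum is 151/3 at t = -8.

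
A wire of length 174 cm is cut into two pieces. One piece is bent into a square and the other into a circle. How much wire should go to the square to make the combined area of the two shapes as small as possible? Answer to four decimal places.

Let x be the length used for the square. Square side x/4; circle radius (174−x)/(2π).
A(x) = (x/4)² + π·((174−x)/(2π))² = x²/16 + (174−x)²/(4π) for 0 ≤ x ≤ 174. A'(x) = x/8 − (174−x)/(2π) = 0 gives x = 4·174/(π+4) ≈ 97.4573.
A'' = 1/8 + 1/(2π) > 0, so this gives the minimum combined area; x ≈ 97.4573 cm to the square.

97.4573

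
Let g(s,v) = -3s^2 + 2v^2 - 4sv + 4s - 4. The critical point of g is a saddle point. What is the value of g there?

-16/5

∂g/∂s = -6s - 4v + 4 = 0 and ∂g/∂v = -4s + 4v = 0, so (s, v) = (2/5, 2/5).
The Hessian has g_{ss} = -6, g_{vv} = 4, g_{sv} = -4, giving D = -40 < 0, so the point is a saddle point.
g(2/5, 2/5) = -16/5.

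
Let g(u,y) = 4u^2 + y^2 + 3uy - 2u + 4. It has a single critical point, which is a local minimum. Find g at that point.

24/7

∂g/∂u = 8u + 3y - 2 = 0 and ∂g/∂y = 3u + 2y = 0, so (u, y) = (4/7, -6/7).
The Hessian has g_{uu} = 8, g_{yy} = 2, g_{uy} = 3, giving D = 7 > 0 with g_{uu} > 0, so the point is a local minimum.
g(4/7, -6/7) = 24/7.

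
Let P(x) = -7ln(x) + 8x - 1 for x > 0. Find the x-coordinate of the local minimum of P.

7/8

P'(x) = -7/x + 8 = 0 gives x = 7/8.
P''(x) = 7/x², which is positive for x > 0, so this is a local minimum.
P(7/8) = -7·ln(7/8) + 7 - 1 ≈ 6.9347.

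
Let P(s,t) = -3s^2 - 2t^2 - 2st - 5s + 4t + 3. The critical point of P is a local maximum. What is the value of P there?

99/10

∂P/∂s = -6s - 2t - 5 = 0 and ∂P/∂t = -2s - 4t + 4 = 0, so (s, t) = (-7/5, 17/10).
The Hessian has P_{ss} = -6, P_{tt} = -4, P_{st} = -2, giving D = 20 > 0 with P_{ss} < 0, so the point is a local maximum.
P(-7/5, 17/10) = 99/10.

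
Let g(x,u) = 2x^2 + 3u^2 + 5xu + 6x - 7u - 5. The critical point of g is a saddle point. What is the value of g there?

∂g/∂x = 4x + 5u + 6 = 0 and ∂g/∂u = 5x + 6u - 7 = 0, so (x, u) = (71, -58).
The Hessian has g_{xx} = 4, g_{uu} = 6, g_{xu} = 5, giving D = -1 < 0, so the point is a saddle point.
g(71, -58) = 411.

411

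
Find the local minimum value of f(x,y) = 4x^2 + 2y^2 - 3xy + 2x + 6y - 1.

∂f/∂x = 8x - 3y + 2 = 0 and ∂f/∂y = -3x + 4y + 6 = 0, so (x, y) = (-26/23, -54/23).
The Hessian has f_{xx} = 8, f_{yy} = 4, f_{xy} = -3, giving D = 23 > 0 with f_{xx} > 0, so the point is a local minimum.
f(-26/23, -54/23) = -211/23.

-211/23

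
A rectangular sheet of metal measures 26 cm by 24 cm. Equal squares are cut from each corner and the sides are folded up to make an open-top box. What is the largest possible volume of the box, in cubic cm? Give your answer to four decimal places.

1153.2457

With cut size x, the volume is V(x) = x(26 − 2x)(24 − 2x) for 0 < x < 12.
V'(x) = 12x^2 − 200x + 624. Setting V'(x) = 0 gives x ≈ 4.1567 (the root in (0, 12)).
V''(x) = 24x − 200 is negative there, so this is the maximum; V ≈ 1153.2457.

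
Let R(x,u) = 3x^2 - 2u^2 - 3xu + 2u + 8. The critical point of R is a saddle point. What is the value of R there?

92/11

∂R/∂x = 6x - 3u = 0 and ∂R/∂u = -3x - 4u + 2 = 0, so (x, u) = (2/11, 4/11).
The Hessian has R_{xx} = 6, R_{uu} = -4, R_{xu} = -3, giving D = -33 < 0, so the point is a saddle point.
R(2/11, 4/11) = 92/11.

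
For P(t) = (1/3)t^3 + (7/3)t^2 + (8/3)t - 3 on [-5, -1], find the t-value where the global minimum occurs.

The derivative is t^2 + (14/3)t + 8/3, whose only zero in [-5, -1] is t = -4.
Compare values at every candidate in [-5, -1]: P(-5) = 1/3,  P(-4) = 7/3,  P(-1) = -11/3.
The minimum over the interval is -11/3, attained at t = -1.

-1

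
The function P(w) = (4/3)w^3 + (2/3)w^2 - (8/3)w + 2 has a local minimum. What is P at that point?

Critical points: P'(w) = 4w^2 + (4/3)w - 8/3 vanishes at w = -1, 2/3.
Since P''(w) = 8w + 4/3, we get P''(-1) = -20/3 < 0 ⇒ local maximum; P''(2/3) = 20/3 > 0 ⇒ local minimum.
The local minimum is P(2/3) = 74/81.

74/81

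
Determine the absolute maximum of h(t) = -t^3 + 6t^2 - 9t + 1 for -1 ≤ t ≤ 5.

17

Differentiating, h'(t) = -3t^2 + 12t - 9; which vanishes at t = 1 and t = 3.
Compare values at every candidate in [-1, 5]: h(-1) = 17; h(1) = -3; h(3) = 1; h(5) = -19.
So the maximum is h(-1) = 17.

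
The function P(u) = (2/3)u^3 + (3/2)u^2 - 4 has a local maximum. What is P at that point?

Critical points: P'(u) = 2u^2 + 3u vanishes at u = -3/2, 0.
Second-derivative test with P''(u) = 4u + 3: P''(-3/2) = -3 < 0 ⇒ local maximum; P''(0) = 3 > 0 ⇒ local minimum.
The local maximum is P(-3/2) = -23/8.

-23/8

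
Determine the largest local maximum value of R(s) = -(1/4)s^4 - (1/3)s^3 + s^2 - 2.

2/3

R'(s) = -s^3 - s^2 + 2s. Setting R'(s) = 0 gives s ∈ {-2, 0, 1}.
Second-derivative test with R''(s) = -3s^2 - 2s + 2: R''(-2) = -6 < 0 ⇒ local maximum; R''(0) = 2 > 0 ⇒ local minimum; R''(1) = -3 < 0 ⇒ local maximum.
So the largest local maximum value is R(-2) = 2/3.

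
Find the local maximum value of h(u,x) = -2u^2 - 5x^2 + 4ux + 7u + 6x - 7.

317/24

∂h/∂u = -4u + 4x + 7 = 0 and ∂h/∂x = 4u - 10x + 6 = 0, so (u, x) = (47/12, 13/6).
The Hessian has h_{uu} = -4, h_{xx} = -10, h_{ux} = 4, giving D = 24 > 0 with h_{uu} < 0, so the point is a local maximum.
h(47/12, 13/6) = 317/24.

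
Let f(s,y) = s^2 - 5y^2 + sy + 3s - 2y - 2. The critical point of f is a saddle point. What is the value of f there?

∂f/∂s = 2s + y + 3 = 0 and ∂f/∂y = s - 10y - 2 = 0, so (s, y) = (-4/3, -1/3).
The Hessian has f_{ss} = 2, f_{yy} = -10, f_{sy} = 1, giving D = -21 < 0, so the point is a saddle point.
f(-4/3, -1/3) = -11/3.

-11/3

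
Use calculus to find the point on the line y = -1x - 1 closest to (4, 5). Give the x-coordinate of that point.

Minimize D(x)^2 = (x - 4)^2 + (-x - 6)^2.
d/dx[D^2] = 2(x - 4) + 2·(-1)·(-x - 6) = 0 ⇒ x = -1.
Then y = 0 and the distance is √(50) ≈ 7.0711.

-1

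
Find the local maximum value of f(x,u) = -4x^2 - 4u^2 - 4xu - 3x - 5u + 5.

∂f/∂x = -8x - 4u - 3 = 0 and ∂f/∂u = -4x - 8u - 5 = 0, so (x, u) = (-1/12, -7/12).
The Hessian has f_{xx} = -8, f_{uu} = -8, f_{xu} = -4, giving D = 48 > 0 with f_{xx} < 0, so the point is a local maximum.
f(-1/12, -7/12) = 79/12.

79/12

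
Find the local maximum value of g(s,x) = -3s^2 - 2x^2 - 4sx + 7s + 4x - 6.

-7/4

∂g/∂s = -6s - 4x + 7 = 0 and ∂g/∂x = -4s - 4x + 4 = 0, so (s, x) = (3/2, -1/2).
The Hessian has g_{ss} = -6, g_{xx} = -4, g_{sx} = -4, giving D = 8 > 0 with g_{ss} < 0, so the point is a local maximum.
g(3/2, -1/2) = -7/4.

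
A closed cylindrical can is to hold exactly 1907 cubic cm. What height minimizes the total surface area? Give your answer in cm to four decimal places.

With radius r and height h, πr²h = 1907 so h = 1907/(πr²), and S(r) = 2πr² + 2πrh = 2πr² + 2·1907/r.
S'(r) = 4πr − 2·1907/r² = 0 ⇒ r³ = 1907/(2π), so r ≈ 6.7203 and h = 2r ≈ 13.4406.
S''(r) = 4π + 4·1907/r³ > 0, so this is the minimum; S ≈ 851.2981.

13.4406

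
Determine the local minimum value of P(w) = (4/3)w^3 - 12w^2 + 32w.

P'(w) = 4w^2 - 24w + 32 = 0 at w = 2, 4.
Second-derivative test with P''(w) = 8w - 24: P''(2) = -8 < 0 ⇒ local maximum; P''(4) = 8 > 0 ⇒ local minimum.
The local minimum is P(4) = 64/3.

64/3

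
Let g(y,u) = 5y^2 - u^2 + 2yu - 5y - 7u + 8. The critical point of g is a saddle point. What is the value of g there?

57/4

∂g/∂y = 10y + 2u - 5 = 0 and ∂g/∂u = 2y - 2u - 7 = 0, so (y, u) = (1, -5/2).
The Hessian has g_{yy} = 10, g_{uu} = -2, g_{yu} = 2, giving D = -24 < 0, so the point is a saddle point.
g(1, -5/2) = 57/4.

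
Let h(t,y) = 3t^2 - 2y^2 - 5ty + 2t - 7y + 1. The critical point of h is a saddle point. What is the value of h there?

∂h/∂t = 6t - 5y + 2 = 0 and ∂h/∂y = -5t - 4y - 7 = 0, so (t, y) = (-43/49, -32/49).
The Hessian has h_{tt} = 6, h_{yy} = -4, h_{ty} = -5, giving D = -49 < 0, so the point is a saddle point.
h(-43/49, -32/49) = 118/49.

118/49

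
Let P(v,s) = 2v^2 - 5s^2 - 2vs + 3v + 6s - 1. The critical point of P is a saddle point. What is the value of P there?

19/44

∂P/∂v = 4v - 2s + 3 = 0 and ∂P/∂s = -2v - 10s + 6 = 0, so (v, s) = (-9/22, 15/22).
The Hessian has P_{vv} = 4, P_{ss} = -10, P_{vs} = -2, giving D = -44 < 0, so the point is a saddle point.
P(-9/22, 15/22) = 19/44.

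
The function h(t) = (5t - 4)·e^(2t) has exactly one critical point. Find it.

By the product rule, h'(t) = (10t - 3)·e^(2t). Since e^(2t) > 0, the only critical point is t = 3/10.
h''(3/10) has the same sign as 10 > 0, so this is a local minimum.
h(3/10) = (-5/2)·e^(3/5) ≈ -4.5553.

3/10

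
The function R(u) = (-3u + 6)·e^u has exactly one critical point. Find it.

1

Differentiating with the product rule gives R'(u) = (-3u + 3)·e^u. Since e^u > 0, the only critical point is u = 1.
R''(1) has the same sign as -3 < 0, so this is a local maximum.
R(1) = (3)·e^(1) ≈ 8.1548.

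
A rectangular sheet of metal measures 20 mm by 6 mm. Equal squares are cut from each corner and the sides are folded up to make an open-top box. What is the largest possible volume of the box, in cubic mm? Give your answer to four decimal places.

77.0866

With cut size x, the volume is V(x) = x(20 − 2x)(6 − 2x) for 0 < x < 3.
V'(x) = 12x^2 − 104x + 120. Setting V'(x) = 0 gives x ≈ 1.3706 (the root in (0, 3)).
V''(x) = 24x − 104 is negative there, so this is the maximum; V ≈ 77.0866.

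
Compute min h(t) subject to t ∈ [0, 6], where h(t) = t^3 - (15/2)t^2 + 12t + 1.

-7

h'(t) = 3t^2 - 15t + 12, which vanishes at t = 1 and t = 4.
Candidates: h(0) = 1, h(1) = 13/2, h(4) = -7, h(6) = 19.
So the minimum is h(4) = -7.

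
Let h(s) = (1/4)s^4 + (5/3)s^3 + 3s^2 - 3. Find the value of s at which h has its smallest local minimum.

h'(s) = s^3 + 5s^2 + 6s. Setting h'(s) = 0 gives s ∈ {-3, -2, 0}.
Second-derivative test with h''(s) = 3s^2 + 10s + 6: h''(-3) = 3 > 0 ⇒ local minimum; h''(-2) = -2 < 0 ⇒ local maximum; h''(0) = 6 > 0 ⇒ local minimum.
So the smallest local minimum value is h(0) = -3.

0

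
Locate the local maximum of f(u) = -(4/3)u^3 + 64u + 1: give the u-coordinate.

4

f'(u) = -4u^2 + 64 = 0 at u = -4, 4.
Second-derivative test with f''(u) = -8u: f''(-4) = 32 > 0 ⇒ local minimum; f''(4) = -32 < 0 ⇒ local maximum.
The local maximum is f(4) = 515/3.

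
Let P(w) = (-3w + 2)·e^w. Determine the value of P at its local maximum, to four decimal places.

Differentiating with the product rule gives P'(w) = (-3w - 1)·e^w. Since e^w > 0, the only critical point is w = -1/3.
P''(-1/3) has the same sign as -3 < 0, so this is a local maximum.
P(-1/3) = (3)·e^(-1/3) ≈ 2.1496.

2.1496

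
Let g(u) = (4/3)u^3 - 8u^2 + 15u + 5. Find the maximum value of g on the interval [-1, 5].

g'(u) = 4u^2 - 16u + 15, which vanishes at u = 3/2 and u = 5/2.
Evaluating at the critical points and endpoints: g(-1) = -58/3; g(3/2) = 14; g(5/2) = 40/3; g(5) = 140/3.
The maximum over the interval is 140/3, attained at u = 5.

140/3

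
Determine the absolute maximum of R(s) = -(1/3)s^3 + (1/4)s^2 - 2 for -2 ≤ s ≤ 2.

5/3

Differentiating, R'(s) = -s^2 + (1/2)s; which vanishes at s = 0 and s = 1/2.
Candidates: R(-2) = 5/3; R(0) = -2; R(1/2) = -95/48; R(2) = -11/3.
Hence the absolute maximum is 5/3 at s = -2.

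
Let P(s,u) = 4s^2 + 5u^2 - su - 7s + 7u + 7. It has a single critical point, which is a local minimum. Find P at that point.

∂P/∂s = 8s - u - 7 = 0 and ∂P/∂u = -s + 10u + 7 = 0, so (s, u) = (63/79, -49/79).
The Hessian has P_{ss} = 8, P_{uu} = 10, P_{su} = -1, giving D = 79 > 0 with P_{ss} > 0, so the point is a local minimum.
P(63/79, -49/79) = 161/79.

161/79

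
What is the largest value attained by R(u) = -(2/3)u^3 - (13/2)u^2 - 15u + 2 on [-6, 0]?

Differentiating, R'(u) = -2u^2 - 13u - 15; which vanishes at u = -5 and u = -3/2.
Candidates: R(-6) = 2, R(-5) = -13/6, R(-3/2) = 97/8, R(0) = 2.
The maximum over the interval is 97/8, attained at u = -3/2.

97/8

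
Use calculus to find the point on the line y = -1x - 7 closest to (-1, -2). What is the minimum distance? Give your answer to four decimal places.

Minimize D(x)^2 = (x + 1)^2 + (-x - 5)^2.
d/dx[D^2] = 2(x + 1) + 2·(-1)·(-x - 5) = 0 ⇒ x = -3.
Then y = -4 and the distance is √(8) ≈ 2.8284.

2.8284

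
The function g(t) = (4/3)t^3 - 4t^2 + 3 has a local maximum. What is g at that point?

Critical points: g'(t) = 4t^2 - 8t vanishes at t = 0, 2.
Since g''(t) = 8t - 8, we get g''(0) = -8 < 0 ⇒ local maximum; g''(2) = 8 > 0 ⇒ local minimum.
The local maximum is g(0) = 3.

3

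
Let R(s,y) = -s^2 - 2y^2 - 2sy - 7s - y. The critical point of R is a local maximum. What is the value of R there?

∂R/∂s = -2s - 2y - 7 = 0 and ∂R/∂y = -2s - 4y - 1 = 0, so (s, y) = (-13/2, 3).
The Hessian has R_{ss} = -2, R_{yy} = -4, R_{sy} = -2, giving D = 4 > 0 with R_{ss} < 0, so the point is a local maximum.
R(-13/2, 3) = 85/4.

85/4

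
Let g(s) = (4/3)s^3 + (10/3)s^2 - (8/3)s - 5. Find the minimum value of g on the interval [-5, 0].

The derivative is 4s^2 + (20/3)s - 8/3, whose only zero in [-5, 0] is s = -2.
Compare values at every candidate in [-5, 0]: g(-5) = -75,  g(-2) = 3,  g(0) = -5.
The minimum over the interval is -75, attained at s = -5.

-75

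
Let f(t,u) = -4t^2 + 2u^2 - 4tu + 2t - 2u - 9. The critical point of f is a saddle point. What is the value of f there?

-19/2

∂f/∂t = -8t - 4u + 2 = 0 and ∂f/∂u = -4t + 4u - 2 = 0, so (t, u) = (0, 1/2).
The Hessian has f_{tt} = -8, f_{uu} = 4, f_{tu} = -4, giving D = -48 < 0, so the point is a saddle point.
f(0, 1/2) = -19/2.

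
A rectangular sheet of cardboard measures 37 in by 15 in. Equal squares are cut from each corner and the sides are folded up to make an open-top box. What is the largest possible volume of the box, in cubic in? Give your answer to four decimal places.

With cut size x, the volume is V(x) = x(37 − 2x)(15 − 2x) for 0 < x < 7.5.
V'(x) = 12x^2 − 208x + 555. Setting V'(x) = 0 gives x ≈ 3.2944 (the root in (0, 7.5)).
V''(x) = 24x − 208 is negative there, so this is the maximum; V ≈ 842.6900.

842.6900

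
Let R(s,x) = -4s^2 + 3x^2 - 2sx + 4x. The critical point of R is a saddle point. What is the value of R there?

-16/13

∂R/∂s = -8s - 2x = 0 and ∂R/∂x = -2s + 6x + 4 = 0, so (s, x) = (2/13, -8/13).
The Hessian has R_{ss} = -8, R_{xx} = 6, R_{sx} = -2, giving D = -52 < 0, so the point is a saddle point.
R(2/13, -8/13) = -16/13.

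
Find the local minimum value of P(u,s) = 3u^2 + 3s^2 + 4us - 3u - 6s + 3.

∂P/∂u = 6u + 4s - 3 = 0 and ∂P/∂s = 4u + 6s - 6 = 0, so (u, s) = (-3/10, 6/5).
The Hessian has P_{uu} = 6, P_{ss} = 6, P_{us} = 4, giving D = 20 > 0 with P_{uu} > 0, so the point is a local minimum.
P(-3/10, 6/5) = -3/20.

-3/20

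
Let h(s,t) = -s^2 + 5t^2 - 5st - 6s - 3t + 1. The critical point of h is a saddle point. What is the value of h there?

34/5

∂h/∂s = -2s - 5t - 6 = 0 and ∂h/∂t = -5s + 10t - 3 = 0, so (s, t) = (-5/3, -8/15).
The Hessian has h_{ss} = -2, h_{tt} = 10, h_{st} = -5, giving D = -45 < 0, so the point is a saddle point.
h(-5/3, -8/15) = 34/5.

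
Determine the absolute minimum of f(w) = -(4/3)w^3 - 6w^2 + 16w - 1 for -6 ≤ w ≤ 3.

-227/3

f'(w) = -4w^2 - 12w + 16, which vanishes at w = -4 and w = 1.
Evaluating at the critical points and endpoints: f(-6) = -25, f(-4) = -227/3, f(1) = 23/3, f(3) = -43.
The minimum over the interval is -227/3, attained at w = -4.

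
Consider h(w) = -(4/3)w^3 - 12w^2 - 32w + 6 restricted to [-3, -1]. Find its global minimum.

82/3

Differentiating, h'(w) = -4w^2 - 24w - 32; whose only zero in [-3, -1] is w = -2.
Candidates: h(-3) = 30; h(-2) = 98/3; h(-1) = 82/3.
The minimum over the interval is 82/3, attained at w = -1.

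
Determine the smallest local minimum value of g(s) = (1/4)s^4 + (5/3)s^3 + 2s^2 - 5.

g'(s) = s^3 + 5s^2 + 4s = 0 at s = -4, -1, 0.
g''(s) = 3s^2 + 10s + 4. g''(-4) = 12 > 0 ⇒ local minimum; g''(-1) = -3 < 0 ⇒ local maximum; g''(0) = 4 > 0 ⇒ local minimum.
Thus g has its smallest local minimum at s = -4, with value -47/3.

-47/3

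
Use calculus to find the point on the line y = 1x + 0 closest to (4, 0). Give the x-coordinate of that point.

Minimize D(x)^2 = (x - 4)^2 + (x)^2.
d/dx[D^2] = 2(x - 4) + 2·1·(x) = 0 ⇒ x = 2.
Then y = 2 and the distance is √(8) ≈ 2.8284.

2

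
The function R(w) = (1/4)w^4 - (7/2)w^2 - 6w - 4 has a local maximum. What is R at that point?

Critical points: R'(w) = w^3 - 7w - 6 vanishes at w = -2, -1, 3.
Second-derivative test with R''(w) = 3w^2 - 7: R''(-2) = 5 > 0 ⇒ local minimum; R''(-1) = -4 < 0 ⇒ local maximum; R''(3) = 20 > 0 ⇒ local minimum.
Thus R has its local maximum at w = -1, with value -5/4.

-5/4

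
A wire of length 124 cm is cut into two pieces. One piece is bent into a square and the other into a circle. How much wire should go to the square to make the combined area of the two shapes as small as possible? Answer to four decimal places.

Let x be the length used for the square. Square side x/4; circle radius (124−x)/(2π).
A(x) = (x/4)² + π·((124−x)/(2π))² = x²/16 + (124−x)²/(4π) for 0 ≤ x ≤ 124. A'(x) = x/8 − (124−x)/(2π) = 0 gives x = 4·124/(π+4) ≈ 69.4523.
A'' = 1/8 + 1/(2π) > 0, so this gives the minimum combined area; x ≈ 69.4523 cm to the square.

69.4523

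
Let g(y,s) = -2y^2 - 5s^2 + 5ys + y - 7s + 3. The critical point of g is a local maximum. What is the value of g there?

113/15

∂g/∂y = -4y + 5s + 1 = 0 and ∂g/∂s = 5y - 10s - 7 = 0, so (y, s) = (-5/3, -23/15).
The Hessian has g_{yy} = -4, g_{ss} = -10, g_{ys} = 5, giving D = 15 > 0 with g_{yy} < 0, so the point is a local maximum.
g(-5/3, -23/15) = 113/15.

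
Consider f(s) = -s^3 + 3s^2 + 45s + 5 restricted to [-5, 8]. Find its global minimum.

f'(s) = -3s^2 + 6s + 45, which vanishes at s = -3 and s = 5.
Evaluating at the critical points and endpoints: f(-5) = -20,  f(-3) = -76,  f(5) = 180,  f(8) = 45.
The minimum over the interval is -76, attained at s = -3.

-76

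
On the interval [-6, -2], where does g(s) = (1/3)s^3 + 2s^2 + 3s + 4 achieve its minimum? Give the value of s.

The derivative is s^2 + 4s + 3, whose only zero in [-6, -2] is s = -3.
Evaluating at the critical points and endpoints: g(-6) = -14, g(-3) = 4, g(-2) = 10/3.
The minimum over the interval is -14, attained at s = -6.

-6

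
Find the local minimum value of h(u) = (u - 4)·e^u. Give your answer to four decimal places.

By the product rule, h'(u) = (u - 3)·e^u. Since e^u > 0, the only critical point is u = 3.
h''(3) has the same sign as 1 > 0, so this is a local minimum.
h(3) = (-1)·e^(3) ≈ -20.0855.

-20.0855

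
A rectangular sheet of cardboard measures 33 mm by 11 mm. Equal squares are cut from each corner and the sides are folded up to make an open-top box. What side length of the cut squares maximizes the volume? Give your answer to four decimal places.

2.4828

With cut size x, the volume is V(x) = x(33 − 2x)(11 − 2x) for 0 < x < 5.5.
V'(x) = 12x^2 − 176x + 363. Setting V'(x) = 0 gives x ≈ 2.4828 (the root in (0, 5.5)).
V''(x) = 24x − 176 is negative there, so this is the maximum; V ≈ 420.0172.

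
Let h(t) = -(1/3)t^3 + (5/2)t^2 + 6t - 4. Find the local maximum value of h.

h'(t) = -t^2 + 5t + 6. Setting h'(t) = 0 gives t ∈ {-1, 6}.
Since h''(t) = -2t + 5, we get h''(-1) = 7 > 0 ⇒ local minimum; h''(6) = -7 < 0 ⇒ local maximum.
The local maximum is h(6) = 50.

50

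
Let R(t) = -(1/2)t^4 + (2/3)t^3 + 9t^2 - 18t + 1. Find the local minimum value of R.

-47/6

R'(t) = -2t^3 + 2t^2 + 18t - 18. Setting R'(t) = 0 gives t ∈ {-3, 1, 3}.
Second-derivative test with R''(t) = -6t^2 + 4t + 18: R''(-3) = -48 < 0 ⇒ local maximum; R''(1) = 16 > 0 ⇒ local minimum; R''(3) = -24 < 0 ⇒ local maximum.
Thus R has its local minimum at t = 1, with value -47/6.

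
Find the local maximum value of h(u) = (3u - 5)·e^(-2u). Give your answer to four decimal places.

0.0197

Differentiating with the product rule gives h'(u) = (-6u + 13)·e^(-2u). Since e^(-2u) > 0, the only critical point is u = 13/6.
h''(13/6) has the same sign as -6 < 0, so this is a local maximum.
h(13/6) = (3/2)·e^(-13/3) ≈ 0.0197.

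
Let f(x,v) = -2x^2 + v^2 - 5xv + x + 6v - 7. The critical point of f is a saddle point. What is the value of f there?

-272/33

∂f/∂x = -4x - 5v + 1 = 0 and ∂f/∂v = -5x + 2v + 6 = 0, so (x, v) = (32/33, -19/33).
The Hessian has f_{xx} = -4, f_{vv} = 2, f_{xv} = -5, giving D = -33 < 0, so the point is a saddle point.
f(32/33, -19/33) = -272/33.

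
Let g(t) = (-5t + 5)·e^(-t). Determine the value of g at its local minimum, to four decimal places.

-0.6767

By the product rule, g'(t) = (5t - 10)·e^(-t). Since e^(-t) > 0, the only critical point is t = 2.
g''(2) has the same sign as 5 > 0, so this is a local minimum.
g(2) = (-5)·e^(-2) ≈ -0.6767.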